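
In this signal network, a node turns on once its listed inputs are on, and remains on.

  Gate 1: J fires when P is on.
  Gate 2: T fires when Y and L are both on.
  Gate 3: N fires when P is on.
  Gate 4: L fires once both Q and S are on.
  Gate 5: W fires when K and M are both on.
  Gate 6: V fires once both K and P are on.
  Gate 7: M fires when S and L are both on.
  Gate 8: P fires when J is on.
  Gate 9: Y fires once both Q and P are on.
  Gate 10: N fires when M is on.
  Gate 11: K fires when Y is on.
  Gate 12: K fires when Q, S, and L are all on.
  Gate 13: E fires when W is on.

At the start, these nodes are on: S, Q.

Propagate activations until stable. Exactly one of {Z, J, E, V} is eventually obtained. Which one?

E

Q and S are on, so L fires (Gate 4).
Q, S, and L are on, so K fires (Gate 12).
Gate 7: S and L on → M on.
Gate 5: K and M on → W on.
Gate 13: W on → E on.
J would need P (Gate 1), but P never turns on. V would need K and P (Gate 6), but P never turns on. No rule produces Z, and it is not given.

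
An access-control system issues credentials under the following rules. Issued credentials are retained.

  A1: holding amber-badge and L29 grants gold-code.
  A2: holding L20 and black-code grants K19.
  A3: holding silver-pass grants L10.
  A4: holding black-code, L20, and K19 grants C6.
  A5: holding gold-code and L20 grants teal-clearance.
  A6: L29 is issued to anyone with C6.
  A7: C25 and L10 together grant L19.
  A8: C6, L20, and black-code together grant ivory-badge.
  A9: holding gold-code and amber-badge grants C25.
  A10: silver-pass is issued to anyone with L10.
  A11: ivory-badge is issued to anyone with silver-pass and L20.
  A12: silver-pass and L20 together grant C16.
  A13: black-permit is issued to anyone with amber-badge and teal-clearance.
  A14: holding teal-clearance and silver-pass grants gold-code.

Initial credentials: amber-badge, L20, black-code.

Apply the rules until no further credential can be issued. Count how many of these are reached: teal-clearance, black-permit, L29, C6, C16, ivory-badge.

5

Holding L20 and black-code grants K19 (A2).
Holding black-code, L20, and K19 grants C6 (A4).
Holding C6, L20, and black-code grants ivory-badge (A8).
Holding C6 grants L29 (A6).
Holding amber-badge and L29 grants gold-code (A1).
Holding gold-code and L20 grants teal-clearance (A5).
Holding amber-badge and teal-clearance grants black-permit (A13).
teal-clearance: reached.
black-permit: reached.
L29: reached.
C6: reached.
C16 would need silver-pass and L20 (A12), but silver-pass is never granted.
ivory-badge: reached.
Reached: teal-clearance, black-permit, L29, C6, and ivory-badge — 5 of the 6.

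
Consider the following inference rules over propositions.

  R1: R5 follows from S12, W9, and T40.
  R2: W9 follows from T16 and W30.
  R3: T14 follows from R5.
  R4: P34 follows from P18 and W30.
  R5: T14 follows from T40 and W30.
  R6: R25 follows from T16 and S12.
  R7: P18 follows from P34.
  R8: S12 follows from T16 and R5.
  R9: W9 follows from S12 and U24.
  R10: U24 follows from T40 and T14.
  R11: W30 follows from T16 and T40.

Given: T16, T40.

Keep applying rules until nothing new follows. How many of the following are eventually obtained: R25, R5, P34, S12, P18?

R25 would need T16 and S12 (R6), but S12 is never established.
R5 would need S12, W9, and T40 (R1), but S12 is never established.
P34 would need P18 and W30 (R4), but P18 is never established.
S12 would need T16 and R5 (R8), but R5 is never established.
P18 would need P34 (R7), but P34 is never established.
None of the 5 are reached.

0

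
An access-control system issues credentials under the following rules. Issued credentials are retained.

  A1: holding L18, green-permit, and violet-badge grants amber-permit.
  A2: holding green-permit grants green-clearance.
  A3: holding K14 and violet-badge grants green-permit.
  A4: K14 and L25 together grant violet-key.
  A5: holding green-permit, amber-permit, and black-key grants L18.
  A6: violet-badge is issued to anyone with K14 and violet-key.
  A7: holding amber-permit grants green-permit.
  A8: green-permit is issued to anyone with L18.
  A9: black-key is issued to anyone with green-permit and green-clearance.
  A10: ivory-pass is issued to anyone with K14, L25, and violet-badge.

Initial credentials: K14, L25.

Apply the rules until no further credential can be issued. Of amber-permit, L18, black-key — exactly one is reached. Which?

Holding K14 and L25 grants violet-key (A4).
Holding K14 and violet-key grants violet-badge (A6).
Holding K14 and violet-badge grants green-permit (A3).
Holding green-permit grants green-clearance (A2).
Holding green-permit and green-clearance grants black-key (A9).
amber-permit would need L18, green-permit, and violet-badge (A1), but L18 is never granted. L18 would need green-permit, amber-permit, and black-key (A5), but amber-permit is never granted.

black-key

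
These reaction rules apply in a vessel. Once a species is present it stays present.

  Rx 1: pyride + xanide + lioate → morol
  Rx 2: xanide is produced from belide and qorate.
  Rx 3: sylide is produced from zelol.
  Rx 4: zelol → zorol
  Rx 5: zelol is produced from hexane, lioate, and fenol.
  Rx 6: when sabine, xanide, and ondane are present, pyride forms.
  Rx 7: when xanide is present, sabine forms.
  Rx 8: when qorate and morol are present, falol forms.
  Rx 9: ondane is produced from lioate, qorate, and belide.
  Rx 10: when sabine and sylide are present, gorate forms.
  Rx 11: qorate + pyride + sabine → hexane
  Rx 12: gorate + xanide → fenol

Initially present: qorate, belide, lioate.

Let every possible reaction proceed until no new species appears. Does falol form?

lioate, qorate, and belide present → ondane forms (Rx 9).
belide and qorate present → xanide forms (Rx 2).
xanide present → sabine forms (Rx 7).
sabine, xanide, and ondane present → pyride forms (Rx 6).
pyride, xanide, and lioate present → morol forms (Rx 1).
qorate and morol present → falol forms (Rx 8).

Yes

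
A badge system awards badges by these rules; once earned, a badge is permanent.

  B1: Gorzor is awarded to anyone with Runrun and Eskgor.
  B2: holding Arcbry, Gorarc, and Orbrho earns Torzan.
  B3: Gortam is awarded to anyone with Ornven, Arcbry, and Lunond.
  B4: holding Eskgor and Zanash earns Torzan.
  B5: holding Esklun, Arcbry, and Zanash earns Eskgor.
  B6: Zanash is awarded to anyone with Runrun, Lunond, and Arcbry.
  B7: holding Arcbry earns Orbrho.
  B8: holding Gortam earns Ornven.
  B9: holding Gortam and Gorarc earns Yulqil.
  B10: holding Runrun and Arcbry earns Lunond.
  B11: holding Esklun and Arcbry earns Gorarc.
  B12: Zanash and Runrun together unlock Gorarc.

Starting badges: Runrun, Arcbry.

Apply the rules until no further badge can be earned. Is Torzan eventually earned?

Yes

With Runrun and Arcbry, Lunond is earned (B10).
With Arcbry, Orbrho is earned (B7).
With Runrun, Lunond, and Arcbry, Zanash is earned (B6).
With Zanash and Runrun, Gorarc is earned (B12).
With Arcbry, Gorarc, and Orbrho, Torzan is earned (B2).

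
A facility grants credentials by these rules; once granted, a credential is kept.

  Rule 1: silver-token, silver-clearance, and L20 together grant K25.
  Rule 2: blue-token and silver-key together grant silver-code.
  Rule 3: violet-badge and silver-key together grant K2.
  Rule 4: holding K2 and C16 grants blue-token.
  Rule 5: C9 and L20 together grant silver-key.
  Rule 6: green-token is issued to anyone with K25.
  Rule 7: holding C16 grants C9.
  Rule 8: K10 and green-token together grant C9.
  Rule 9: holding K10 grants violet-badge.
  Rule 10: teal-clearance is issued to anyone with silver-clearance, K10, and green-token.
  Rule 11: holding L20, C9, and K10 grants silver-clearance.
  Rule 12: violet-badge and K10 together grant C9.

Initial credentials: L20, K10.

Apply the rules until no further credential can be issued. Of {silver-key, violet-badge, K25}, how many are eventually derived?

2

Holding K10 grants violet-badge (Rule 9).
Holding violet-badge and K10 grants C9 (Rule 12).
Holding C9 and L20 grants silver-key (Rule 5).
silver-key: reached.
violet-badge: reached.
K25 would need silver-token, silver-clearance, and L20 (Rule 1), but silver-token is never granted.
Reached: silver-key and violet-badge — 2 of the 3.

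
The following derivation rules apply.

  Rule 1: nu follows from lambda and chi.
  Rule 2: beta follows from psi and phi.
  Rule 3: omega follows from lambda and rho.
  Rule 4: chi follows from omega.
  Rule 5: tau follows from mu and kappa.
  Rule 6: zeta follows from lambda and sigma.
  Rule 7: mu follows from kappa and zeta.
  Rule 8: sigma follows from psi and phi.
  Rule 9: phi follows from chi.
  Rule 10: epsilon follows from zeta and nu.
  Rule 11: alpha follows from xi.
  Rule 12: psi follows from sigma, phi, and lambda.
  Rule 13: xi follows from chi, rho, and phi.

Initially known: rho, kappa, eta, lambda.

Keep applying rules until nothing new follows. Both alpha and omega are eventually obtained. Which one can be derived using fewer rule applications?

omega

omega: From lambda and rho, Rule 3 gives omega. [1 rule application]
alpha: lambda and rho hold, so omega follows (Rule 3). omega holds, so chi follows (Rule 4). From chi, Rule 9 gives phi. From chi, rho, and phi, Rule 13 gives xi. From xi, Rule 11 gives alpha. [5 rule applications]
omega needs fewer.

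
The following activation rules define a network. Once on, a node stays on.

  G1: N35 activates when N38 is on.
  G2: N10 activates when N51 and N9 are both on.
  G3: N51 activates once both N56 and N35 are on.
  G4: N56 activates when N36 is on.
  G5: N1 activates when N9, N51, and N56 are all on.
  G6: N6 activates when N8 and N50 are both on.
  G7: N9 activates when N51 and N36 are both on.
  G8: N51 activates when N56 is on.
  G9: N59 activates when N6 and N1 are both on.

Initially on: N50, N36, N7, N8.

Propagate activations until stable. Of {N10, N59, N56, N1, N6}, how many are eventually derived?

5

G4: N36 on → N56 on.
N8 and N50 are on, so N6 activates (G6).
G8: N56 on → N51 on.
N51 and N36 are on, so N9 activates (G7).
G2: N51 and N9 on → N10 on.
N9, N51, and N56 are on, so N1 activates (G5).
G9: N6 and N1 on → N59 on.
N10: reached.
N59: reached.
N56: reached.
N1: reached.
N6: reached.
All 5 are reached.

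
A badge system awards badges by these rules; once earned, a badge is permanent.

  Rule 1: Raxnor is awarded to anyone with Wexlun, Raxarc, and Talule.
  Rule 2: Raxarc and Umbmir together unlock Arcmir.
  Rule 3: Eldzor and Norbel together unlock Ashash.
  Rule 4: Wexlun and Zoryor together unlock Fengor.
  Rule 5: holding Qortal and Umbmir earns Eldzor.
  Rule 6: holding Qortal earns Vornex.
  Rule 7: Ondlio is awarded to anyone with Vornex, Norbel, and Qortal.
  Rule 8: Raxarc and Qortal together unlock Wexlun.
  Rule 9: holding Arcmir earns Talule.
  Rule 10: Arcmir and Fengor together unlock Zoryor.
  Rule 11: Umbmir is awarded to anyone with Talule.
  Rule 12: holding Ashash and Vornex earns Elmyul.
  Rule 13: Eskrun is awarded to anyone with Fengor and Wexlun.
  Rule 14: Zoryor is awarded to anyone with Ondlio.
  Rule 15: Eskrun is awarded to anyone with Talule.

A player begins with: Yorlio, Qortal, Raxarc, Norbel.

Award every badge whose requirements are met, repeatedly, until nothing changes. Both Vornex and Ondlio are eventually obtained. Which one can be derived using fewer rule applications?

Vornex

Vornex: With Qortal, Vornex is earned (Rule 6). [1 rule application]
Ondlio: With Qortal, Vornex is earned (Rule 6). With Vornex, Norbel, and Qortal, Ondlio is earned (Rule 7). [2 rule applications]
Vornex needs fewer.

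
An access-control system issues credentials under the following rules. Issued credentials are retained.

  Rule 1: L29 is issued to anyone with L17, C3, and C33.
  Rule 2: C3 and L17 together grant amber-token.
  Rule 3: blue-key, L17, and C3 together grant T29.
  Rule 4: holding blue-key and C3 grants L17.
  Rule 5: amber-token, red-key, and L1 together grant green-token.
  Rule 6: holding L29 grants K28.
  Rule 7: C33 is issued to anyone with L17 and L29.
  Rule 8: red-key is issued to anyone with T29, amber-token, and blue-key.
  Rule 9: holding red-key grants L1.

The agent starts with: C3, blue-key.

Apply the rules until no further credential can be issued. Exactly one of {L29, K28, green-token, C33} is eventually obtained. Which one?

Holding blue-key and C3 grants L17 (Rule 4).
Holding blue-key, L17, and C3 grants T29 (Rule 3).
Holding C3 and L17 grants amber-token (Rule 2).
Holding T29, amber-token, and blue-key grants red-key (Rule 8).
Holding red-key grants L1 (Rule 9).
Holding amber-token, red-key, and L1 grants green-token (Rule 5).
K28 would need L29 (Rule 6), but L29 is never granted. C33 would need L17 and L29 (Rule 7), but L29 is never granted. L29 would need L17, C3, and C33 (Rule 1), but C33 is never granted.

green-token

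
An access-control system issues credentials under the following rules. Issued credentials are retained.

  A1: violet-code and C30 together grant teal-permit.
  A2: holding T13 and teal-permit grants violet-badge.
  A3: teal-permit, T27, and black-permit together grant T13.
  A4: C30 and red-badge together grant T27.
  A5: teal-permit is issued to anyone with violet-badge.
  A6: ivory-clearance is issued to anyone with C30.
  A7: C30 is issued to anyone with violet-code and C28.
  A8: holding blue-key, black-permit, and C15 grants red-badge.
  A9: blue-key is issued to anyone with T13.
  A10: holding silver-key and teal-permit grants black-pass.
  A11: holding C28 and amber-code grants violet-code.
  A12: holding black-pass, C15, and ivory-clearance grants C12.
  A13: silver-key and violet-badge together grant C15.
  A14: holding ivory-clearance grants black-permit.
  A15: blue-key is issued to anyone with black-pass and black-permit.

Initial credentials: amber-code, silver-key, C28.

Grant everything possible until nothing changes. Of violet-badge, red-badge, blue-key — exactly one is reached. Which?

Holding C28 and amber-code grants violet-code (A11).
Holding violet-code and C28 grants C30 (A7).
Holding violet-code and C30 grants teal-permit (A1).
Holding C30 grants ivory-clearance (A6).
Holding silver-key and teal-permit grants black-pass (A10).
Holding ivory-clearance grants black-permit (A14).
Holding black-pass and black-permit grants blue-key (A15).
red-badge would need blue-key, black-permit, and C15 (A8), but C15 is never granted. violet-badge would need T13 and teal-permit (A2), but T13 is never granted.

blue-key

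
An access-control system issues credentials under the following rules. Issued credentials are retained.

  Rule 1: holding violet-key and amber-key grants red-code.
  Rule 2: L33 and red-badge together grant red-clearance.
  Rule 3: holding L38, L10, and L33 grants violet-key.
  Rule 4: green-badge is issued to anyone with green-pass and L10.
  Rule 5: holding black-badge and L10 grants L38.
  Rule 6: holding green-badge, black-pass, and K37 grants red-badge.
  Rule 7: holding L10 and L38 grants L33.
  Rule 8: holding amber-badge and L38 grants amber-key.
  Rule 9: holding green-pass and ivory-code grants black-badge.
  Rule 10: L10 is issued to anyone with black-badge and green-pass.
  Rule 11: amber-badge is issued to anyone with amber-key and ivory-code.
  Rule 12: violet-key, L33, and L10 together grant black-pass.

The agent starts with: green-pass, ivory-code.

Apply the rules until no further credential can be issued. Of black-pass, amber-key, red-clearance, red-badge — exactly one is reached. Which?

black-pass

Holding green-pass and ivory-code grants black-badge (Rule 9).
Holding black-badge and green-pass grants L10 (Rule 10).
Holding black-badge and L10 grants L38 (Rule 5).
Holding L10 and L38 grants L33 (Rule 7).
Holding L38, L10, and L33 grants violet-key (Rule 3).
Holding violet-key, L33, and L10 grants black-pass (Rule 12).
amber-key would need amber-badge and L38 (Rule 8), but amber-badge is never granted. red-badge would need green-badge, black-pass, and K37 (Rule 6), but K37 is never granted. red-clearance would need L33 and red-badge (Rule 2), but red-badge is never granted.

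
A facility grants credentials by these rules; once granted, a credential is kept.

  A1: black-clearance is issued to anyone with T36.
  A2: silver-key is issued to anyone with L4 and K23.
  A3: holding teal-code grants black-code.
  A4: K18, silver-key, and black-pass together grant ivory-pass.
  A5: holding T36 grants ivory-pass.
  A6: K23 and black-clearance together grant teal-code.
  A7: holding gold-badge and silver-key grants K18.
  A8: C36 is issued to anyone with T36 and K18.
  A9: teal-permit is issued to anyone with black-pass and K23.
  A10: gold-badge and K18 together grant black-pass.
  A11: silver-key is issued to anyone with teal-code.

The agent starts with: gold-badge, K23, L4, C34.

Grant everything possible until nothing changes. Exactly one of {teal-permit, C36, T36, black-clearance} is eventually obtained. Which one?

Holding L4 and K23 grants silver-key (A2).
Holding gold-badge and silver-key grants K18 (A7).
Holding gold-badge and K18 grants black-pass (A10).
Holding black-pass and K23 grants teal-permit (A9).
No rule produces T36, and it is not given. C36 would need T36 and K18 (A8), but T36 is never granted. black-clearance would need T36 (A1), but T36 is never granted.

teal-permit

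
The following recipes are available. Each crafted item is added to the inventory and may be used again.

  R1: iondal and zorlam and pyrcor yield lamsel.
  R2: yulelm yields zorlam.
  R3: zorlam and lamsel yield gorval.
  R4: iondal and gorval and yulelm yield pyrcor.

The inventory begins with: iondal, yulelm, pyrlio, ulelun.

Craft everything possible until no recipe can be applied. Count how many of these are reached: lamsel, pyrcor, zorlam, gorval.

yulelm → zorlam (R2).
lamsel would need iondal, zorlam, and pyrcor (R1), but pyrcor is never obtained.
pyrcor would need iondal, gorval, and yulelm (R4), but gorval is never obtained.
zorlam: reached.
gorval would need zorlam and lamsel (R3), but lamsel is never obtained.
Reached: zorlam — 1 of the 4.

1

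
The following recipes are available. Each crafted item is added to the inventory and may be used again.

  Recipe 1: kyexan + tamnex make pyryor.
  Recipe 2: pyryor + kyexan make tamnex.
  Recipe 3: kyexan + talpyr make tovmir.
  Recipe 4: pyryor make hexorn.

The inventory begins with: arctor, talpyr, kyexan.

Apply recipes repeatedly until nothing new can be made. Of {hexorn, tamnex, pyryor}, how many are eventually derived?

0

hexorn would need pyryor (Recipe 4), but pyryor is never obtained.
tamnex would need pyryor and kyexan (Recipe 2), but pyryor is never obtained.
pyryor would need kyexan and tamnex (Recipe 1), but tamnex is never obtained.
None of the 3 are reached.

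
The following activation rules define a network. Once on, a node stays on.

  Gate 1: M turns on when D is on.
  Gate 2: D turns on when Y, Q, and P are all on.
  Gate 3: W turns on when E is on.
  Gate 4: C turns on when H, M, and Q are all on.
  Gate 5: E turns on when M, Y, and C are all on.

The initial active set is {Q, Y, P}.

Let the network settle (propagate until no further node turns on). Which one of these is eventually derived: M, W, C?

M

Gate 2: Y, Q, and P on → D on.
D is on, so M turns on (Gate 1).
W would need E (Gate 3), but E never turns on. C would need H, M, and Q (Gate 4), but H never turns on.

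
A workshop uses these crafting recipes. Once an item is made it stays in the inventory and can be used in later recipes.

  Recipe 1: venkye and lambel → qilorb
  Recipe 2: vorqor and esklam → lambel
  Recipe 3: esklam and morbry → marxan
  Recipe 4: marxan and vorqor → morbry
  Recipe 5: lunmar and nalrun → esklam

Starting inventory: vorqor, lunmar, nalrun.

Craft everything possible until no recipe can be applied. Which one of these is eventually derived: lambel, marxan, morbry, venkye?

lunmar and nalrun → esklam (Recipe 5).
vorqor and esklam → lambel (Recipe 2).
No rule produces venkye, and it is not given. morbry would need marxan and vorqor (Recipe 4), but marxan is never obtained. marxan would need esklam and morbry (Recipe 3), but morbry is never obtained.

lambel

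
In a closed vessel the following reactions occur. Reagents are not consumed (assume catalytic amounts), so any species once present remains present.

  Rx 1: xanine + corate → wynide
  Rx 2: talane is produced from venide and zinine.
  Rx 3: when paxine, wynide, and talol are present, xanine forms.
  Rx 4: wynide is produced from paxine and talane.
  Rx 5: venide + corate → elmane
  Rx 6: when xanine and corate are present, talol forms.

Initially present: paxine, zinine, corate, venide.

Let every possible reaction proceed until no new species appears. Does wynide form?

Yes

venide and zinine present → talane forms (Rx 2).
paxine and talane present → wynide forms (Rx 4).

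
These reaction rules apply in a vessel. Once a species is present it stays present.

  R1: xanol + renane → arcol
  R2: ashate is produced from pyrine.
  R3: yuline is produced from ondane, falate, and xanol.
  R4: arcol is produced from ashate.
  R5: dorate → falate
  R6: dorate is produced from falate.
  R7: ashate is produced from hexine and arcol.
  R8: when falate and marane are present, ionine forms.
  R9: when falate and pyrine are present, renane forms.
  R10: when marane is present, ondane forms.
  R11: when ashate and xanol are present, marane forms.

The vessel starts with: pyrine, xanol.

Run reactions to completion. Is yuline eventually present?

No

yuline would need ondane, falate, and xanol (R3), but falate never forms.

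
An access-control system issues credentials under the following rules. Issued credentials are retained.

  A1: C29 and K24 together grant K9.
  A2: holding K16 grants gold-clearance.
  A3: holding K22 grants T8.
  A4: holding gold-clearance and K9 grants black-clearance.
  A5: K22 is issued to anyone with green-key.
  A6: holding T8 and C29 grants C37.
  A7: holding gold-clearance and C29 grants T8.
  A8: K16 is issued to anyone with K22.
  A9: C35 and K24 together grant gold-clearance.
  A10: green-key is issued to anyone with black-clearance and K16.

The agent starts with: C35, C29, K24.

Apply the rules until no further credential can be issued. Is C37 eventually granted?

Yes

Holding C35 and K24 grants gold-clearance (A9).
Holding gold-clearance and C29 grants T8 (A7).
Holding T8 and C29 grants C37 (A6).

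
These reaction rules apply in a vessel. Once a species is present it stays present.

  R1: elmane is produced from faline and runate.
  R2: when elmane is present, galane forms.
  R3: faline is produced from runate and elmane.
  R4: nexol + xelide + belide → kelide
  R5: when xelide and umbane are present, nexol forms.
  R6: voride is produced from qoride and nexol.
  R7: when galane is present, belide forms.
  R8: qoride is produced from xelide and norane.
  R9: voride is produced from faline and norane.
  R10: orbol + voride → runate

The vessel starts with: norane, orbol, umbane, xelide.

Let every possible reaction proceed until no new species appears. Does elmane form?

elmane would need faline and runate (R1), but faline never forms.

No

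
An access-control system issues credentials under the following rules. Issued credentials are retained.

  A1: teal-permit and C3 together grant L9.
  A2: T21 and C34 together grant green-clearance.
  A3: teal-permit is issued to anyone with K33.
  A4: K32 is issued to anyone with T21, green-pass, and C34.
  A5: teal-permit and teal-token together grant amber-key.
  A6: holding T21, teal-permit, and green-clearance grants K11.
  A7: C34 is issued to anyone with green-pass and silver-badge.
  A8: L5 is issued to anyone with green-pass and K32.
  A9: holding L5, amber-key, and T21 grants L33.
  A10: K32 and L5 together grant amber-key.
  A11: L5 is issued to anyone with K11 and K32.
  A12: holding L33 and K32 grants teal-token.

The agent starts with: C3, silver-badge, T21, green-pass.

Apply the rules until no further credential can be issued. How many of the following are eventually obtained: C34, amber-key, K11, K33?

Holding green-pass and silver-badge grants C34 (A7).
Holding T21, green-pass, and C34 grants K32 (A4).
Holding green-pass and K32 grants L5 (A8).
Holding K32 and L5 grants amber-key (A10).
C34: reached.
amber-key: reached.
K11 would need T21, teal-permit, and green-clearance (A6), but teal-permit is never granted.
No rule produces K33, and it is not given.
Reached: C34 and amber-key — 2 of the 4.

2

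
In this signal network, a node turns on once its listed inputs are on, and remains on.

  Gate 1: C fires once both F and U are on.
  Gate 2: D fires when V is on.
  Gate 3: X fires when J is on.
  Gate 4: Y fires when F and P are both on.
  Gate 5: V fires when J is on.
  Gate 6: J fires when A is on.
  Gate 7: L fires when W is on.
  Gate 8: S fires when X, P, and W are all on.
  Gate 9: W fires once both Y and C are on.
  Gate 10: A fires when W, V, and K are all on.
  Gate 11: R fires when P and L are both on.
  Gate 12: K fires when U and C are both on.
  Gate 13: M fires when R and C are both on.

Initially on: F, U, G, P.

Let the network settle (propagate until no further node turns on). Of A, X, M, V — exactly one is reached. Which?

F and U are on, so C fires (Gate 1).
F and P are on, so Y fires (Gate 4).
Gate 9: Y and C on → W on.
W is on, so L fires (Gate 7).
Gate 11: P and L on → R on.
R and C are on, so M fires (Gate 13).
X would need J (Gate 3), but J never turns on. V would need J (Gate 5), but J never turns on. A would need W, V, and K (Gate 10), but V never turns on.

M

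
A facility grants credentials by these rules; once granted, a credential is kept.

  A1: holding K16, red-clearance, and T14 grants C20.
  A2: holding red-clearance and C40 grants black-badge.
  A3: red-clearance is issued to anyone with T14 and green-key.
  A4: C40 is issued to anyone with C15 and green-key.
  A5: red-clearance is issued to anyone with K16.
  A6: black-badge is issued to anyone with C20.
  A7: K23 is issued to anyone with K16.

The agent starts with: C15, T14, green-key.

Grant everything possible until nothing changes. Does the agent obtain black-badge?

Yes

Holding T14 and green-key grants red-clearance (A3).
Holding C15 and green-key grants C40 (A4).
Holding red-clearance and C40 grants black-badge (A2).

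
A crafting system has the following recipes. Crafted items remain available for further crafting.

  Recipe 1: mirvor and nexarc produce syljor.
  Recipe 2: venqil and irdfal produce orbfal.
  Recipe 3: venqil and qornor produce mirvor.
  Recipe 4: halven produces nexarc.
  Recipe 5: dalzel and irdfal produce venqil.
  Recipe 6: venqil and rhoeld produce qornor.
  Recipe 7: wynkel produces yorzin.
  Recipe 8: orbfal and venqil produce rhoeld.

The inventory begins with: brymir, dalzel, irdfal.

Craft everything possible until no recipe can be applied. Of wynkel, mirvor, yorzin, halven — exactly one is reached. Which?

mirvor

dalzel and irdfal → venqil (Recipe 5).
Using Recipe 2, venqil and irdfal make orbfal.
orbfal and venqil → rhoeld (Recipe 8).
venqil and rhoeld → qornor (Recipe 6).
venqil and qornor → mirvor (Recipe 3).
No rule produces wynkel, and it is not given. No rule produces halven, and it is not given. yorzin would need wynkel (Recipe 7), but wynkel is never obtained.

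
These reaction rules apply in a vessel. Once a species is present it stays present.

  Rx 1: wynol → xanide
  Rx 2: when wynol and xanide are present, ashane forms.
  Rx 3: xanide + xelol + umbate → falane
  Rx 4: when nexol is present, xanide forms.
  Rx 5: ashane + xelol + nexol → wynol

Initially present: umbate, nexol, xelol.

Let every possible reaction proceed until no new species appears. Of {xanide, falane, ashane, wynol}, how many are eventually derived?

nexol present → xanide forms (Rx 4).
xanide, xelol, and umbate present → falane forms (Rx 3).
xanide: reached.
falane: reached.
ashane would need wynol and xanide (Rx 2), but wynol never forms.
wynol would need ashane, xelol, and nexol (Rx 5), but ashane never forms.
Reached: xanide and falane — 2 of the 4.

2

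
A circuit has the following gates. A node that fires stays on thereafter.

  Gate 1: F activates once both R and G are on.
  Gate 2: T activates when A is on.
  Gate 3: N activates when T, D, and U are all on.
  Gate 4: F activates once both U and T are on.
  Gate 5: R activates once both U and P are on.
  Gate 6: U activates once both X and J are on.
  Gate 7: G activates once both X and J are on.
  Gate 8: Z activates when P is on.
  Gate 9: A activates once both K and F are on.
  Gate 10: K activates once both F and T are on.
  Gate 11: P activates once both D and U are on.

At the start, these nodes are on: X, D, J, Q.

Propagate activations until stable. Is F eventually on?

Gate 7: X and J on → G on.
Gate 6: X and J on → U on.
Gate 11: D and U on → P on.
U and P are on, so R activates (Gate 5).
R and G are on, so F activates (Gate 1).

Yes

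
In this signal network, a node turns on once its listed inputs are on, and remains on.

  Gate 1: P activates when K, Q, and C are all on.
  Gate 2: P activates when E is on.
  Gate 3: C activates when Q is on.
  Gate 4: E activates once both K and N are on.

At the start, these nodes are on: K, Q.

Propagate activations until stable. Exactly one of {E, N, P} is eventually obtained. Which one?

P

Q is on, so C activates (Gate 3).
K, Q, and C are on, so P activates (Gate 1).
No rule produces N, and it is not given. E would need K and N (Gate 4), but N never turns on.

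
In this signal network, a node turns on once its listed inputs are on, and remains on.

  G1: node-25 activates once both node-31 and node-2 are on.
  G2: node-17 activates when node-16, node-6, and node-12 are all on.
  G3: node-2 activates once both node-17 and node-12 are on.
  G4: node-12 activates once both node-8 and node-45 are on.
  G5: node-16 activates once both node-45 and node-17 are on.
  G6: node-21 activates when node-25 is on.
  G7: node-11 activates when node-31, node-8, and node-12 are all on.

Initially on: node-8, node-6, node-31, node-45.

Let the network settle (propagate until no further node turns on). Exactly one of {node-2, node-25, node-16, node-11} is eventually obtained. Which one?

node-11

G4: node-8 and node-45 on → node-12 on.
G7: node-31, node-8, and node-12 on → node-11 on.
node-2 would need node-17 and node-12 (G3), but node-17 never turns on. node-16 would need node-45 and node-17 (G5), but node-17 never turns on. node-25 would need node-31 and node-2 (G1), but node-2 never turns on.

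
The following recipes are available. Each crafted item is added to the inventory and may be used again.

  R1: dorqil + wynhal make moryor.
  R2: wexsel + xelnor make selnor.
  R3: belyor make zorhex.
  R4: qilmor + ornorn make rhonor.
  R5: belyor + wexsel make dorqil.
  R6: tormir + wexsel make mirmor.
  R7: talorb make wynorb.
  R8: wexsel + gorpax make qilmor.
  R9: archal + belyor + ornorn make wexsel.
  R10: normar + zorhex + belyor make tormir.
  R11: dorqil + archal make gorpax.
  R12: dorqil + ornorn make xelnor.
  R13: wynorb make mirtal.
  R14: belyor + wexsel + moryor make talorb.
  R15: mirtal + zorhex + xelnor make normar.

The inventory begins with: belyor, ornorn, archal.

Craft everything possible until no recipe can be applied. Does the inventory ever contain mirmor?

mirmor would need tormir and wexsel (R6), but tormir is never obtained.

No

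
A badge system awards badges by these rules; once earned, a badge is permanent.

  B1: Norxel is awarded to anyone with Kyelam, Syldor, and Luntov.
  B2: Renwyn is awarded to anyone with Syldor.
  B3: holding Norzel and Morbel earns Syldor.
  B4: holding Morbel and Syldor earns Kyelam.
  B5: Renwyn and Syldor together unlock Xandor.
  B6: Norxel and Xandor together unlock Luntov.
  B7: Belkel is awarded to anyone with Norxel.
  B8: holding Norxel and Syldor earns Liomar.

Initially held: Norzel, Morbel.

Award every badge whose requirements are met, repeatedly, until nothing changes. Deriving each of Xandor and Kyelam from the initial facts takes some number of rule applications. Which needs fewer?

Kyelam: With Norzel and Morbel, Syldor is earned (B3). With Morbel and Syldor, Kyelam is earned (B4). [2 rule applications]
Xandor: With Norzel and Morbel, Syldor is earned (B3). With Syldor, Renwyn is earned (B2). With Renwyn and Syldor, Xandor is earned (B5). [3 rule applications]
Kyelam needs fewer.

Kyelam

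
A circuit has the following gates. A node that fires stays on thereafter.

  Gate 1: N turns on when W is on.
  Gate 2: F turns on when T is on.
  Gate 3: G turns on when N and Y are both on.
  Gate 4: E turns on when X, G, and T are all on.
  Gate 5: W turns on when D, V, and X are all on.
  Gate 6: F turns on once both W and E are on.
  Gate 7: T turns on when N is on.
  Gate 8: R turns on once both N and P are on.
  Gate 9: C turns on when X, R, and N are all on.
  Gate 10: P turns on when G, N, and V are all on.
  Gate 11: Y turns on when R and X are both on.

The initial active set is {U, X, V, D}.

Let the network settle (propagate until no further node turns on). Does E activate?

E would need X, G, and T (Gate 4), but G never turns on.

No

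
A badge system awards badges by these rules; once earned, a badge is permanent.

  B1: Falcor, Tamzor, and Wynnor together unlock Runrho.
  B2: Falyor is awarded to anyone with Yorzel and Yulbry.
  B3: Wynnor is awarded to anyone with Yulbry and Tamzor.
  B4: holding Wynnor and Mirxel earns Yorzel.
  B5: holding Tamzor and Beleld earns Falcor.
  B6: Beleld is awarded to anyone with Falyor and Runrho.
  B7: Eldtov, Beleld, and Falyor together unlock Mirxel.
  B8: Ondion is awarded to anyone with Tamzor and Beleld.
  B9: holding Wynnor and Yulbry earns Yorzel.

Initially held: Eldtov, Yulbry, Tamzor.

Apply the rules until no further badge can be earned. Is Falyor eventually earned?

With Yulbry and Tamzor, Wynnor is earned (B3).
With Wynnor and Yulbry, Yorzel is earned (B9).
With Yorzel and Yulbry, Falyor is earned (B2).

Yes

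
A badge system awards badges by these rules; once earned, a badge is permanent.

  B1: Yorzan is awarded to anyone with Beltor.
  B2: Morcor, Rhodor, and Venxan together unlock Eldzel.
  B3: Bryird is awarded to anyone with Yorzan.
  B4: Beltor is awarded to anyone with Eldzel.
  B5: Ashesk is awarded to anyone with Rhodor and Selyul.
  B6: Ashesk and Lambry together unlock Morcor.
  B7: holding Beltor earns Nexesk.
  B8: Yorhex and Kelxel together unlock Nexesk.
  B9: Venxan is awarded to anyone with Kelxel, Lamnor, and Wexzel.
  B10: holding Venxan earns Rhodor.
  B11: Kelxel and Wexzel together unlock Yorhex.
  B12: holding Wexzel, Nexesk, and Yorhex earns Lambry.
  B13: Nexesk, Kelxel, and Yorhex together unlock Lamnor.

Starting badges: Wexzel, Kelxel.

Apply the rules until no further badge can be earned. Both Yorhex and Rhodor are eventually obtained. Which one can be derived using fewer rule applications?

Yorhex: With Kelxel and Wexzel, Yorhex is earned (B11). [1 rule application]
Rhodor: With Kelxel and Wexzel, Yorhex is earned (B11). With Yorhex and Kelxel, Nexesk is earned (B8). With Nexesk, Kelxel, and Yorhex, Lamnor is earned (B13). With Kelxel, Lamnor, and Wexzel, Venxan is earned (B9). With Venxan, Rhodor is earned (B10). [5 rule applications]
Yorhex needs fewer.

Yorhex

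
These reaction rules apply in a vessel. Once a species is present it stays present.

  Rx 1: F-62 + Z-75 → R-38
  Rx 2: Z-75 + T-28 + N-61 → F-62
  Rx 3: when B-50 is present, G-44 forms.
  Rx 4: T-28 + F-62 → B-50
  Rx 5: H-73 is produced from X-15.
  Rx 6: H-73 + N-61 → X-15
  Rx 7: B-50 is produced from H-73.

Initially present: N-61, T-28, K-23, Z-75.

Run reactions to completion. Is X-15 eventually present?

X-15 would need H-73 and N-61 (Rx 6), but H-73 never forms.

No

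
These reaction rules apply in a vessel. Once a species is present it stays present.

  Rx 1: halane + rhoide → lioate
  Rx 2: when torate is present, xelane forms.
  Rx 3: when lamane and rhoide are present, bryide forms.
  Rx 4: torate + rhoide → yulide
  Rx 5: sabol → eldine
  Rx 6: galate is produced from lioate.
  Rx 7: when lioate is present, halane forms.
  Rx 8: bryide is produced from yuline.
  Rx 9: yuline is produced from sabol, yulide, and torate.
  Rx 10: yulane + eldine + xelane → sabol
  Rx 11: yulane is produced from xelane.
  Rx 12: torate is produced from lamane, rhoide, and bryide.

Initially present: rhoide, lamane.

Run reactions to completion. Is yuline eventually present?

yuline would need sabol, yulide, and torate (Rx 9), but sabol never forms.

No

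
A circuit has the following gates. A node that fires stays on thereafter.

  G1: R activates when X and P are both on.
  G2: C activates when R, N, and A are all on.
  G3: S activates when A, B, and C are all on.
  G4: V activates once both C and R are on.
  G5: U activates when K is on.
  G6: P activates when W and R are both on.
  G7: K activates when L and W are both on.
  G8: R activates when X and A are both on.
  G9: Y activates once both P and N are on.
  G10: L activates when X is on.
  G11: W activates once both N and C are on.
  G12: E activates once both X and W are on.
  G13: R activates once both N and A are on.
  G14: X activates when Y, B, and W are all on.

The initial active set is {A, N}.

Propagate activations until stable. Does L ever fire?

L would need X (G10), but X never turns on.

No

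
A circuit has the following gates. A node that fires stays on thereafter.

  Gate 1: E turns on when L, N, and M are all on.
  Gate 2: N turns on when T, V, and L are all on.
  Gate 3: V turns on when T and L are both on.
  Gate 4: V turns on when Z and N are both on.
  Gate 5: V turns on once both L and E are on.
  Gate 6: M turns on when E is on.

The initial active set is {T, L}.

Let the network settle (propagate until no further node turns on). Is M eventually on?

M would need E (Gate 6), but E never turns on.

No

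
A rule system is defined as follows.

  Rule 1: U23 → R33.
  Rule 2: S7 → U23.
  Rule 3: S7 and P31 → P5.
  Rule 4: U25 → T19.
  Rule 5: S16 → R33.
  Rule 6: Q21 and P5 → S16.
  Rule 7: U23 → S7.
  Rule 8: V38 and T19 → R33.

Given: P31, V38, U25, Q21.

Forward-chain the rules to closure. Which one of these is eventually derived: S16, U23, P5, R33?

U25 holds, so T19 follows (Rule 4).
V38 and T19 hold, so R33 follows (Rule 8).
U23 would need S7 (Rule 2), but S7 is never established. S16 would need Q21 and P5 (Rule 6), but P5 is never established. P5 would need S7 and P31 (Rule 3), but S7 is never established.

R33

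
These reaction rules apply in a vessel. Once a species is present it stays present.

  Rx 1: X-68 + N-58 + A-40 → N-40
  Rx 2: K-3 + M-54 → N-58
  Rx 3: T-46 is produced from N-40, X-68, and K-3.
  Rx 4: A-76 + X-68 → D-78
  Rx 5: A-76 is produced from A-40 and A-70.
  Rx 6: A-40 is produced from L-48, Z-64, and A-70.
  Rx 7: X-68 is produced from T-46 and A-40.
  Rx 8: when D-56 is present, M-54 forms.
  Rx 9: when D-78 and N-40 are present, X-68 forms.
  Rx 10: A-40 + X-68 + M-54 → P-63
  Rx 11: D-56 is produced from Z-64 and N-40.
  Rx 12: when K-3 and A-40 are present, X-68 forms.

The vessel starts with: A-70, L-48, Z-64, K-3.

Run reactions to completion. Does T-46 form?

No

T-46 would need N-40, X-68, and K-3 (Rx 3), but N-40 never forms.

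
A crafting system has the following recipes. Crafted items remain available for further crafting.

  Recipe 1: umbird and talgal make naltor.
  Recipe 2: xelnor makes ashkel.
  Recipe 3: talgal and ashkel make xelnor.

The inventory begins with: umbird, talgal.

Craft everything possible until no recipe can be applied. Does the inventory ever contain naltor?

Using Recipe 1, umbird and talgal make naltor.

Yes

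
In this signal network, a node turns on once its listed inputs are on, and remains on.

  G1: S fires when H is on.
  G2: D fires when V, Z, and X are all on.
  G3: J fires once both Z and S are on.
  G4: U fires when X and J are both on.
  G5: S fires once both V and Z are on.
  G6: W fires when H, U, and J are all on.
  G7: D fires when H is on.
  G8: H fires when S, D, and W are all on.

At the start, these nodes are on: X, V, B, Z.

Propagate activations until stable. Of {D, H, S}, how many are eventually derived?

V, Z, and X are on, so D fires (G2).
V and Z are on, so S fires (G5).
D: reached.
H would need S, D, and W (G8), but W never turns on.
S: reached.
Reached: D and S — 2 of the 3.

2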